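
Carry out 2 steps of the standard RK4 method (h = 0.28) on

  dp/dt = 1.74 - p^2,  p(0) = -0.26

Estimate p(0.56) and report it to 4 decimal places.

0.6491

RK4: k1 = f(t_n, p_n); k2 = f(t_n + h/2, p_n + (h/2)·k1); k3 = f(t_n + h/2, p_n + (h/2)·k2); k4 = f(t_n + h, p_n + h·k3); p_{n+1} = p_n + (h/6)·(k1 + 2k2 + 2k3 + k4).
t=0.000000, p=-0.260000:
  k1 = f(0.000000, -0.260000) = 1.672400
  k2 = f(0.140000, -0.025864) = 1.739331
  k3 = f(0.140000, -0.016494) = 1.739728
  k4 = f(0.280000, 0.227124) = 1.688415
  p ← -0.260000 + (0.28/6)·(k1 + 2k2 + 2k3 + k4) = 0.221550
t=0.280000, p=0.221550:
  k1 = f(0.280000, 0.221550) = 1.690916
  k2 = f(0.420000, 0.458278) = 1.529981
  k3 = f(0.420000, 0.435748) = 1.550124
  k4 = f(0.560000, 0.655585) = 1.310208
  p ← 0.221550 + (0.28/6)·(k1 + 2k2 + 2k3 + k4) = 0.649079
p(0.56) ≈ 0.6491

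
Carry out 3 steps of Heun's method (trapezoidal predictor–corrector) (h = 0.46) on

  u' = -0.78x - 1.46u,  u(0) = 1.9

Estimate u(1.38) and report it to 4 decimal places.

-0.1106

Heun: k1 = f(x_n, u_n); k2 = f(x_n + h, u_n + h·k1); u_{n+1} = u_n + (h/2)·(k1 + k2).
x=0.000000, u=1.900000:
  k1 = f(0.000000, 1.900000) = -2.774000
  k2 = f(0.460000, 0.623960) = -1.269782
  u ← 1.900000 + (0.46/2)·(-2.774000 + (-1.269782)) = 0.969930
x=0.460000, u=0.969930:
  k1 = f(0.460000, 0.969930) = -1.774898
  k2 = f(0.920000, 0.153477) = -0.941677
  u ← 0.969930 + (0.46/2)·(-1.774898 + (-0.941677)) = 0.345118
x=0.920000, u=0.345118:
  k1 = f(0.920000, 0.345118) = -1.221472
  k2 = f(1.380000, -0.216759) = -0.759932
  u ← 0.345118 + (0.46/2)·(-1.221472 + (-0.759932)) = -0.110605
u(1.38) ≈ -0.1106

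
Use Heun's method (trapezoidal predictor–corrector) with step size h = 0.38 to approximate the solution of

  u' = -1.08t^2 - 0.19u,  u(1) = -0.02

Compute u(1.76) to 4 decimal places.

Heun: k1 = f(t_n, u_n); k2 = f(t_n + h, u_n + h·k1); u_{n+1} = u_n + (h/2)·(k1 + k2).
t=1.000000, u=-0.020000:
  k1 = f(1.000000, -0.020000) = -1.076200
  k2 = f(1.380000, -0.428956) = -1.975250
  u ← -0.020000 + (0.38/2)·(-1.076200 + (-1.975250)) = -0.599776
t=1.380000, u=-0.599776:
  k1 = f(1.380000, -0.599776) = -1.942795
  k2 = f(1.760000, -1.338038) = -3.091181
  u ← -0.599776 + (0.38/2)·(-1.942795 + (-3.091181)) = -1.556231
u(1.76) ≈ -1.5562

-1.5562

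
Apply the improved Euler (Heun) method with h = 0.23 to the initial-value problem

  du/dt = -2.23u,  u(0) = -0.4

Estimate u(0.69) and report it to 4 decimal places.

-0.0947

Heun: k1 = f(t_n, u_n); k2 = f(t_n + h, u_n + h·k1); u_{n+1} = u_n + (h/2)·(k1 + k2).
t=0.000000, u=-0.400000:
  k1 = f(0.000000, -0.400000) = 0.892000
  k2 = f(0.230000, -0.194840) = 0.434493
  u ← -0.400000 + (0.23/2)·(0.892000 + 0.434493) = -0.247453
t=0.230000, u=-0.247453:
  k1 = f(0.230000, -0.247453) = 0.551821
  k2 = f(0.460000, -0.120534) = 0.268792
  u ← -0.247453 + (0.23/2)·(0.551821 + 0.268792) = -0.153083
t=0.460000, u=-0.153083:
  k1 = f(0.460000, -0.153083) = 0.341375
  k2 = f(0.690000, -0.074567) = 0.166284
  u ← -0.153083 + (0.23/2)·(0.341375 + 0.166284) = -0.094702
u(0.69) ≈ -0.0947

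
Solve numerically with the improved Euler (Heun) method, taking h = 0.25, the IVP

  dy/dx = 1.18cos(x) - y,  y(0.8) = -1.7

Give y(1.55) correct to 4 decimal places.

Heun: k1 = f(x_n, y_n); k2 = f(x_n + h, y_n + h·k1); y_{n+1} = y_n + (h/2)·(k1 + k2).
x=0.800000, y=-1.700000:
  k1 = f(0.800000, -1.700000) = 2.522114
  k2 = f(1.050000, -1.069472) = 1.656605
  y ← -1.700000 + (0.25/2)·(2.522114 + 1.656605) = -1.177660
x=1.050000, y=-1.177660:
  k1 = f(1.050000, -1.177660) = 1.764794
  k2 = f(1.300000, -0.736462) = 1.052110
  y ← -1.177660 + (0.25/2)·(1.764794 + 1.052110) = -0.825547
x=1.300000, y=-0.825547:
  k1 = f(1.300000, -0.825547) = 1.141196
  k2 = f(1.550000, -0.540248) = 0.564786
  y ← -0.825547 + (0.25/2)·(1.141196 + 0.564786) = -0.612299
y(1.55) ≈ -0.6123

-0.6123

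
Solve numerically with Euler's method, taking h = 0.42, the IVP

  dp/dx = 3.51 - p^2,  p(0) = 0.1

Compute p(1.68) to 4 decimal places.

Euler: p_{n+1} = p_n + h·f(x_n, p_n).
x=0.000000, p=0.100000: f=3.500000 → p ← 0.100000 + 0.42·3.500000 = 1.570000
x=0.420000, p=1.570000: f=1.045100 → p ← 1.570000 + 0.42·1.045100 = 2.008942
x=0.840000, p=2.008942: f=-0.525848 → p ← 2.008942 + 0.42·(-0.525848) = 1.788086
x=1.260000, p=1.788086: f=0.312749 → p ← 1.788086 + 0.42·0.312749 = 1.919440
p(1.68) ≈ 1.9194

1.9194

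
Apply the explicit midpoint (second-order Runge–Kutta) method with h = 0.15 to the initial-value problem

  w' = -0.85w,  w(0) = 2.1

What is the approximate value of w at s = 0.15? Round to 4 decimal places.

1.8493

Midpoint: k1 = f(s_n, w_n); k2 = f(s_n + h/2, w_n + (h/2)·k1); w_{n+1} = w_n + h·k2.
s=0.000000, w=2.100000:
  k1 = f(0.000000, 2.100000) = -1.785000
  k2 = f(0.075000, 1.966125) = -1.671206
  w ← 2.100000 + 0.15·(-1.671206) = 1.849319
w(0.15) ≈ 1.8493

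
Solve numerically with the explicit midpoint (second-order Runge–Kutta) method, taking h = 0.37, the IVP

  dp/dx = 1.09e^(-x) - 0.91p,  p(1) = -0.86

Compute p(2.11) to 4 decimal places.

-0.1742

Midpoint: k1 = f(x_n, p_n); k2 = f(x_n + h/2, p_n + (h/2)·k1); p_{n+1} = p_n + h·k2.
x=1.000000, p=-0.860000:
  k1 = f(1.000000, -0.860000) = 1.183589
  k2 = f(1.185000, -0.641036) = 0.916606
  p ← -0.860000 + 0.37·0.916606 = -0.520856
x=1.370000, p=-0.520856:
  k1 = f(1.370000, -0.520856) = 0.750955
  k2 = f(1.555000, -0.381929) = 0.577752
  p ← -0.520856 + 0.37·0.577752 = -0.307088
x=1.740000, p=-0.307088:
  k1 = f(1.740000, -0.307088) = 0.470767
  k2 = f(1.925000, -0.219996) = 0.359201
  p ← -0.307088 + 0.37·0.359201 = -0.174183
p(2.11) ≈ -0.1742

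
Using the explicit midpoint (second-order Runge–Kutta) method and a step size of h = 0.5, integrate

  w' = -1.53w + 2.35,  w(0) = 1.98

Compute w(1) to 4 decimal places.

Midpoint: k1 = f(s_n, w_n); k2 = f(s_n + h/2, w_n + (h/2)·k1); w_{n+1} = w_n + h·k2.
s=0.000000, w=1.980000:
  k1 = f(0.000000, 1.980000) = -0.679400
  k2 = f(0.250000, 1.810150) = -0.419530
  w ← 1.980000 + 0.5·(-0.419530) = 1.770235
s=0.500000, w=1.770235:
  k1 = f(0.500000, 1.770235) = -0.358460
  k2 = f(0.750000, 1.680620) = -0.221349
  w ← 1.770235 + 0.5·(-0.221349) = 1.659561
w(1) ≈ 1.6596

1.6596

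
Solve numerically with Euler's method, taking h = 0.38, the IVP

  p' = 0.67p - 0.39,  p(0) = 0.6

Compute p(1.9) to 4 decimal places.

0.6378

Euler: p_{n+1} = p_n + h·f(t_n, p_n).
t=0.000000, p=0.600000: f=0.012000 → p ← 0.600000 + 0.38·0.012000 = 0.604560
t=0.380000, p=0.604560: f=0.015055 → p ← 0.604560 + 0.38·0.015055 = 0.610281
t=0.760000, p=0.610281: f=0.018888 → p ← 0.610281 + 0.38·0.018888 = 0.617459
t=1.140000, p=0.617459: f=0.023697 → p ← 0.617459 + 0.38·0.023697 = 0.626463
t=1.520000, p=0.626463: f=0.029731 → p ← 0.626463 + 0.38·0.029731 = 0.637761
p(1.9) ≈ 0.6378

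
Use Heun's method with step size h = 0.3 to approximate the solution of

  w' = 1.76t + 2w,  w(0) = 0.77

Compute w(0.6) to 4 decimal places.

Heun: k1 = f(t_n, w_n); k2 = f(t_n + h, w_n + h·k1); w_{n+1} = w_n + (h/2)·(k1 + k2).
t=0.000000, w=0.770000:
  k1 = f(0.000000, 0.770000) = 1.540000
  k2 = f(0.300000, 1.232000) = 2.992000
  w ← 0.770000 + (0.3/2)·(1.540000 + 2.992000) = 1.449800
t=0.300000, w=1.449800:
  k1 = f(0.300000, 1.449800) = 3.427600
  k2 = f(0.600000, 2.478080) = 6.012160
  w ← 1.449800 + (0.3/2)·(3.427600 + 6.012160) = 2.865764
w(0.6) ≈ 2.8658

2.8658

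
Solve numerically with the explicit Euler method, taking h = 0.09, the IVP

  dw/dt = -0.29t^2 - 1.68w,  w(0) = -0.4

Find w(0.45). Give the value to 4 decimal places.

-0.1820

Euler: w_{n+1} = w_n + h·f(t_n, w_n).
t=0.000000, w=-0.400000: f=0.672000 → w ← -0.400000 + 0.09·0.672000 = -0.339520
t=0.090000, w=-0.339520: f=0.568045 → w ← -0.339520 + 0.09·0.568045 = -0.288396
t=0.180000, w=-0.288396: f=0.475109 → w ← -0.288396 + 0.09·0.475109 = -0.245636
t=0.270000, w=-0.245636: f=0.391528 → w ← -0.245636 + 0.09·0.391528 = -0.210399
t=0.360000, w=-0.210399: f=0.315886 → w ← -0.210399 + 0.09·0.315886 = -0.181969
w(0.45) ≈ -0.1820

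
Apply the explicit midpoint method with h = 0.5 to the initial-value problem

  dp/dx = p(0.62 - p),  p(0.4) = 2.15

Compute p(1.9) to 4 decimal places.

Midpoint: k1 = f(x_n, p_n); k2 = f(x_n + h/2, p_n + (h/2)·k1); p_{n+1} = p_n + h·k2.
x=0.400000, p=2.150000:
  k1 = f(0.400000, 2.150000) = -3.289500
  k2 = f(0.650000, 1.327625) = -0.939461
  p ← 2.150000 + 0.5·(-0.939461) = 1.680270
x=0.900000, p=1.680270:
  k1 = f(0.900000, 1.680270) = -1.781539
  k2 = f(1.150000, 1.234885) = -0.759312
  p ← 1.680270 + 0.5·(-0.759312) = 1.300614
x=1.400000, p=1.300614:
  k1 = f(1.400000, 1.300614) = -0.885215
  k2 = f(1.650000, 1.079310) = -0.495738
  p ← 1.300614 + 0.5·(-0.495738) = 1.052745
p(1.9) ≈ 1.0527

1.0527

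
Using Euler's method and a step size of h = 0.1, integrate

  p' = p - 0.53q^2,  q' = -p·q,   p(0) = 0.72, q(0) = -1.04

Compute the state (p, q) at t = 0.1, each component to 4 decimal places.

Euler on (p,q): p_{n+1} = p_n + h·p', q_{n+1} = q_n + h·q'.
0.000000: (0.720000, -1.040000); f=(0.146752, 0.748800) → (0.734675, -0.965120)
(p(0.1), q(0.1)) ≈ (0.7347, -0.9651)

0.7347, -0.9651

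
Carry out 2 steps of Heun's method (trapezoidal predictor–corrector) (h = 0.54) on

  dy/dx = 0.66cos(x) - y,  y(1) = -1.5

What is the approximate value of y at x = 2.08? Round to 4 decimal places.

-0.6047

Heun: k1 = f(x_n, y_n); k2 = f(x_n + h, y_n + h·k1); y_{n+1} = y_n + (h/2)·(k1 + k2).
x=1.000000, y=-1.500000:
  k1 = f(1.000000, -1.500000) = 1.856600
  k2 = f(1.540000, -0.497436) = 0.517759
  y ← -1.500000 + (0.54/2)·(1.856600 + 0.517759) = -0.858923
x=1.540000, y=-0.858923:
  k1 = f(1.540000, -0.858923) = 0.879246
  k2 = f(2.080000, -0.384131) = 0.062392
  y ← -0.858923 + (0.54/2)·(0.879246 + 0.062392) = -0.604681
y(2.08) ≈ -0.6047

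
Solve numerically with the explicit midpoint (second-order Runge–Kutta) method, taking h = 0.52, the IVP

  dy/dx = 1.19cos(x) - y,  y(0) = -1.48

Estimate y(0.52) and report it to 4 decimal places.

-0.4734

Midpoint: k1 = f(x_n, y_n); k2 = f(x_n + h/2, y_n + (h/2)·k1); y_{n+1} = y_n + h·k2.
x=0.000000, y=-1.480000:
  k1 = f(0.000000, -1.480000) = 2.670000
  k2 = f(0.260000, -0.785800) = 1.935804
  y ← -1.480000 + 0.52·1.935804 = -0.473382
y(0.52) ≈ -0.4734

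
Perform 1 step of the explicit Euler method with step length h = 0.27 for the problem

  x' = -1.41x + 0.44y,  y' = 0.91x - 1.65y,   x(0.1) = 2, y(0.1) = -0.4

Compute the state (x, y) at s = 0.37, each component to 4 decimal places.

Euler on (x,y): x_{n+1} = x_n + h·x', y_{n+1} = y_n + h·y'.
0.100000: (2.000000, -0.400000); f=(-2.996000, 2.480000) → (1.191080, 0.269600)
(x(0.37), y(0.37)) ≈ (1.1911, 0.2696)

1.1911, 0.2696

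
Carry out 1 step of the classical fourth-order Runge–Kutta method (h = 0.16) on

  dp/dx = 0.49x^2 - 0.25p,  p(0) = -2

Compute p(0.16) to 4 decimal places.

-1.9209

RK4: k1 = f(x_n, p_n); k2 = f(x_n + h/2, p_n + (h/2)·k1); k3 = f(x_n + h/2, p_n + (h/2)·k2); k4 = f(x_n + h, p_n + h·k3); p_{n+1} = p_n + (h/6)·(k1 + 2k2 + 2k3 + k4).
x=0.000000, p=-2.000000:
  k1 = f(0.000000, -2.000000) = 0.500000
  k2 = f(0.080000, -1.960000) = 0.493136
  k3 = f(0.080000, -1.960549) = 0.493273
  k4 = f(0.160000, -1.921076) = 0.492813
  p ← -2.000000 + (0.16/6)·(k1 + 2k2 + 2k3 + k4) = -1.920916
p(0.16) ≈ -1.9209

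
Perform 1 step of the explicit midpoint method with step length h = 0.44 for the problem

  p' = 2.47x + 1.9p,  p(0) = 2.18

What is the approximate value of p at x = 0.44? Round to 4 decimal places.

5.0034

Midpoint: k1 = f(x_n, p_n); k2 = f(x_n + h/2, p_n + (h/2)·k1); p_{n+1} = p_n + h·k2.
x=0.000000, p=2.180000:
  k1 = f(0.000000, 2.180000) = 4.142000
  k2 = f(0.220000, 3.091240) = 6.416756
  p ← 2.180000 + 0.44·6.416756 = 5.003373
p(0.44) ≈ 5.0034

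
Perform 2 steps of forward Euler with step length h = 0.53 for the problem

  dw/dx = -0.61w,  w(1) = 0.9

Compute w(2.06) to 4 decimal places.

0.4121

Euler: w_{n+1} = w_n + h·f(x_n, w_n).
x=1.000000, w=0.900000: f=-0.549000 → w ← 0.900000 + 0.53·(-0.549000) = 0.609030
x=1.530000, w=0.609030: f=-0.371508 → w ← 0.609030 + 0.53·(-0.371508) = 0.412131
w(2.06) ≈ 0.4121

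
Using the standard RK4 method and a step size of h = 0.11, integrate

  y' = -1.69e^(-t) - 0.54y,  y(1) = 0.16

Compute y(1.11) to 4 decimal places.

0.0879

RK4: k1 = f(t_n, y_n); k2 = f(t_n + h/2, y_n + (h/2)·k1); k3 = f(t_n + h/2, y_n + (h/2)·k2); k4 = f(t_n + h, y_n + h·k3); y_{n+1} = y_n + (h/6)·(k1 + 2k2 + 2k3 + k4).
t=1.000000, y=0.160000:
  k1 = f(1.000000, 0.160000) = -0.708116
  k2 = f(1.055000, 0.121054) = -0.653814
  k3 = f(1.055000, 0.124040) = -0.655427
  k4 = f(1.110000, 0.087903) = -0.604422
  y ← 0.160000 + (0.11/6)·(k1 + 2k2 + 2k3 + k4) = 0.087931
y(1.11) ≈ 0.0879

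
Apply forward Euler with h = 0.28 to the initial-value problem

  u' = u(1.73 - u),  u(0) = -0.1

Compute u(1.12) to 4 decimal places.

Euler: u_{n+1} = u_n + h·f(x_n, u_n).
x=0.000000, u=-0.100000: f=-0.183000 → u ← -0.100000 + 0.28·(-0.183000) = -0.151240
x=0.280000, u=-0.151240: f=-0.284519 → u ← -0.151240 + 0.28·(-0.284519) = -0.230905
x=0.560000, u=-0.230905: f=-0.452783 → u ← -0.230905 + 0.28·(-0.452783) = -0.357685
x=0.840000, u=-0.357685: f=-0.746733 → u ← -0.357685 + 0.28·(-0.746733) = -0.566770
u(1.12) ≈ -0.5668

-0.5668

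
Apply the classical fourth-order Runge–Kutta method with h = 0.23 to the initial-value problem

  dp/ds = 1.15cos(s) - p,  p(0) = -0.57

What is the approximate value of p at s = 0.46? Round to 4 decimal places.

0.0477

RK4: k1 = f(s_n, p_n); k2 = f(s_n + h/2, p_n + (h/2)·k1); k3 = f(s_n + h/2, p_n + (h/2)·k2); k4 = f(s_n + h, p_n + h·k3); p_{n+1} = p_n + (h/6)·(k1 + 2k2 + 2k3 + k4).
s=0.000000, p=-0.570000:
  k1 = f(0.000000, -0.570000) = 1.720000
  k2 = f(0.115000, -0.372200) = 1.514604
  k3 = f(0.115000, -0.395821) = 1.538225
  k4 = f(0.230000, -0.216208) = 1.335925
  p ← -0.570000 + (0.23/6)·(k1 + 2k2 + 2k3 + k4) = -0.218806
s=0.230000, p=-0.218806:
  k1 = f(0.230000, -0.218806) = 1.338522
  k2 = f(0.345000, -0.064876) = 1.147113
  k3 = f(0.345000, -0.086888) = 1.169125
  k4 = f(0.460000, 0.050093) = 0.980368
  p ← -0.218806 + (0.23/6)·(k1 + 2k2 + 2k3 + k4) = 0.047663
p(0.46) ≈ 0.0477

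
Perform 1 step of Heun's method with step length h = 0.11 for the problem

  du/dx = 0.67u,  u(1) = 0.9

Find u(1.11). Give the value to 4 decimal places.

0.9688

Heun: k1 = f(x_n, u_n); k2 = f(x_n + h, u_n + h·k1); u_{n+1} = u_n + (h/2)·(k1 + k2).
x=1.000000, u=0.900000:
  k1 = f(1.000000, 0.900000) = 0.603000
  k2 = f(1.110000, 0.966330) = 0.647441
  u ← 0.900000 + (0.11/2)·(0.603000 + 0.647441) = 0.968774
u(1.11) ≈ 0.9688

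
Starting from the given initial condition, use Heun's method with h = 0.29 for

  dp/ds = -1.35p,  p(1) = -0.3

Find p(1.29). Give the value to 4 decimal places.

-0.2055

Heun: k1 = f(s_n, p_n); k2 = f(s_n + h, p_n + h·k1); p_{n+1} = p_n + (h/2)·(k1 + k2).
s=1.000000, p=-0.300000:
  k1 = f(1.000000, -0.300000) = 0.405000
  k2 = f(1.290000, -0.182550) = 0.246443
  p ← -0.300000 + (0.29/2)·(0.405000 + 0.246443) = -0.205541
p(1.29) ≈ -0.2055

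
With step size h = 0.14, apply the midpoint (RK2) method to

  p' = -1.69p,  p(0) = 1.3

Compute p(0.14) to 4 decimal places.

Midpoint: k1 = f(t_n, p_n); k2 = f(t_n + h/2, p_n + (h/2)·k1); p_{n+1} = p_n + h·k2.
t=0.000000, p=1.300000:
  k1 = f(0.000000, 1.300000) = -2.197000
  k2 = f(0.070000, 1.146210) = -1.937095
  p ← 1.300000 + 0.14·(-1.937095) = 1.028807
p(0.14) ≈ 1.0288

1.0288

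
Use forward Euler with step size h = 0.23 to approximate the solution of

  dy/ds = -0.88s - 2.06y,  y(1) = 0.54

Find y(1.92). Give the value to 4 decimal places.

-0.5546

Euler: y_{n+1} = y_n + h·f(s_n, y_n).
s=1.000000, y=0.540000: f=-1.992400 → y ← 0.540000 + 0.23·(-1.992400) = 0.081748
s=1.230000, y=0.081748: f=-1.250801 → y ← 0.081748 + 0.23·(-1.250801) = -0.205936
s=1.460000, y=-0.205936: f=-0.860571 → y ← -0.205936 + 0.23·(-0.860571) = -0.403868
s=1.690000, y=-0.403868: f=-0.655233 → y ← -0.403868 + 0.23·(-0.655233) = -0.554571
y(1.92) ≈ -0.5546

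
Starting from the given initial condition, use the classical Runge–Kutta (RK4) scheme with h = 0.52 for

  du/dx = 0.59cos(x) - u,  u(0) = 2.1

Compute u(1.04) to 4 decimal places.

RK4: k1 = f(x_n, u_n); k2 = f(x_n + h/2, u_n + (h/2)·k1); k3 = f(x_n + h/2, u_n + (h/2)·k2); k4 = f(x_n + h, u_n + h·k3); u_{n+1} = u_n + (h/6)·(k1 + 2k2 + 2k3 + k4).
x=0.000000, u=2.100000:
  k1 = f(0.000000, 2.100000) = -1.510000
  k2 = f(0.260000, 1.707400) = -1.137230
  k3 = f(0.260000, 1.804320) = -1.234150
  k4 = f(0.520000, 1.458242) = -0.946229
  u ← 2.100000 + (0.52/6)·(k1 + 2k2 + 2k3 + k4) = 1.476088
x=0.520000, u=1.476088:
  k1 = f(0.520000, 1.476088) = -0.964074
  k2 = f(0.780000, 1.225428) = -0.805989
  k3 = f(0.780000, 1.266530) = -0.847091
  k4 = f(1.040000, 1.035600) = -0.736930
  u ← 1.476088 + (0.52/6)·(k1 + 2k2 + 2k3 + k4) = 1.042133
u(1.04) ≈ 1.0421

1.0421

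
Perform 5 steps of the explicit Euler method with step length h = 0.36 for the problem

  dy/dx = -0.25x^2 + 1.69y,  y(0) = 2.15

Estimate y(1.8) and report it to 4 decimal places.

22.6177

Euler: y_{n+1} = y_n + h·f(x_n, y_n).
x=0.000000, y=2.150000: f=3.633500 → y ← 2.150000 + 0.36·3.633500 = 3.458060
x=0.360000, y=3.458060: f=5.811721 → y ← 3.458060 + 0.36·5.811721 = 5.550280
x=0.720000, y=5.550280: f=9.250373 → y ← 5.550280 + 0.36·9.250373 = 8.880414
x=1.080000, y=8.880414: f=14.716299 → y ← 8.880414 + 0.36·14.716299 = 14.178282
x=1.440000, y=14.178282: f=23.442896 → y ← 14.178282 + 0.36·23.442896 = 22.617724
y(1.8) ≈ 22.6177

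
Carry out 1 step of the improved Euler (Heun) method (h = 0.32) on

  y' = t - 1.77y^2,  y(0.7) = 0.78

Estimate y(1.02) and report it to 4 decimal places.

0.7598

Heun: k1 = f(t_n, y_n); k2 = f(t_n + h, y_n + h·k1); y_{n+1} = y_n + (h/2)·(k1 + k2).
t=0.700000, y=0.780000:
  k1 = f(0.700000, 0.780000) = -0.376868
  k2 = f(1.020000, 0.659402) = 0.250384
  y ← 0.780000 + (0.32/2)·(-0.376868 + 0.250384) = 0.759763
y(1.02) ≈ 0.7598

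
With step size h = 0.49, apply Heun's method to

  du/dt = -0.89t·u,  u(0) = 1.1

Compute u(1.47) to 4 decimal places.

Heun: k1 = f(t_n, u_n); k2 = f(t_n + h, u_n + h·k1); u_{n+1} = u_n + (h/2)·(k1 + k2).
t=0.000000, u=1.100000:
  k1 = f(0.000000, 1.100000) = 0.000000
  k2 = f(0.490000, 1.100000) = -0.479710
  u ← 1.100000 + (0.49/2)·(0.000000 + (-0.479710)) = 0.982471
t=0.490000, u=0.982471:
  k1 = f(0.490000, 0.982471) = -0.428456
  k2 = f(0.980000, 0.772528) = -0.673799
  u ← 0.982471 + (0.49/2)·(-0.428456 + (-0.673799)) = 0.712419
t=0.980000, u=0.712419:
  k1 = f(0.980000, 0.712419) = -0.621372
  k2 = f(1.470000, 0.407947) = -0.533717
  u ← 0.712419 + (0.49/2)·(-0.621372 + (-0.533717)) = 0.429422
u(1.47) ≈ 0.4294

0.4294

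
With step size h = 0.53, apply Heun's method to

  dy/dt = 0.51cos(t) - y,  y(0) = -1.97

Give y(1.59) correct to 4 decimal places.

Heun: k1 = f(t_n, y_n); k2 = f(t_n + h, y_n + h·k1); y_{n+1} = y_n + (h/2)·(k1 + k2).
t=0.000000, y=-1.970000:
  k1 = f(0.000000, -1.970000) = 2.480000
  k2 = f(0.530000, -0.655600) = 1.095632
  y ← -1.970000 + (0.53/2)·(2.480000 + 1.095632) = -1.022458
t=0.530000, y=-1.022458:
  k1 = f(0.530000, -1.022458) = 1.462489
  k2 = f(1.060000, -0.247338) = 0.496663
  y ← -1.022458 + (0.53/2)·(1.462489 + 0.496663) = -0.503282
t=1.060000, y=-0.503282:
  k1 = f(1.060000, -0.503282) = 0.752607
  k2 = f(1.590000, -0.104401) = 0.094607
  y ← -0.503282 + (0.53/2)·(0.752607 + 0.094607) = -0.278770
y(1.59) ≈ -0.2788

-0.2788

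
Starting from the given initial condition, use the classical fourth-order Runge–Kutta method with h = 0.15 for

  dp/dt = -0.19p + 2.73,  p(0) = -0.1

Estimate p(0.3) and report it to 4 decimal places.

RK4: k1 = f(t_n, p_n); k2 = f(t_n + h/2, p_n + (h/2)·k1); k3 = f(t_n + h/2, p_n + (h/2)·k2); k4 = f(t_n + h, p_n + h·k3); p_{n+1} = p_n + (h/6)·(k1 + 2k2 + 2k3 + k4).
t=0.000000, p=-0.100000:
  k1 = f(0.000000, -0.100000) = 2.749000
  k2 = f(0.075000, 0.106175) = 2.709827
  k3 = f(0.075000, 0.103237) = 2.710385
  k4 = f(0.150000, 0.306558) = 2.671754
  p ← -0.100000 + (0.15/6)·(k1 + 2k2 + 2k3 + k4) = 0.306529
t=0.150000, p=0.306529:
  k1 = f(0.150000, 0.306529) = 2.671759
  k2 = f(0.225000, 0.506911) = 2.633687
  k3 = f(0.225000, 0.504056) = 2.634229
  k4 = f(0.300000, 0.701664) = 2.596684
  p ← 0.306529 + (0.15/6)·(k1 + 2k2 + 2k3 + k4) = 0.701636
p(0.3) ≈ 0.7016

0.7016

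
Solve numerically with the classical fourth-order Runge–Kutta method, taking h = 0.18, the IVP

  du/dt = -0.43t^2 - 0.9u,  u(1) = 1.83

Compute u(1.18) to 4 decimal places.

1.4708

RK4: k1 = f(t_n, u_n); k2 = f(t_n + h/2, u_n + (h/2)·k1); k3 = f(t_n + h/2, u_n + (h/2)·k2); k4 = f(t_n + h, u_n + h·k3); u_{n+1} = u_n + (h/6)·(k1 + 2k2 + 2k3 + k4).
t=1.000000, u=1.830000:
  k1 = f(1.000000, 1.830000) = -2.077000
  k2 = f(1.090000, 1.643070) = -1.989646
  k3 = f(1.090000, 1.650932) = -1.996722
  k4 = f(1.180000, 1.470590) = -1.922263
  u ← 1.830000 + (0.18/6)·(k1 + 2k2 + 2k3 + k4) = 1.470840
u(1.18) ≈ 1.4708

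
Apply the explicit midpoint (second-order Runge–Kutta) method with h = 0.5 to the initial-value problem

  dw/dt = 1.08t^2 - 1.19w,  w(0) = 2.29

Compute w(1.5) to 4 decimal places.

1.2994

Midpoint: k1 = f(t_n, w_n); k2 = f(t_n + h/2, w_n + (h/2)·k1); w_{n+1} = w_n + h·k2.
t=0.000000, w=2.290000:
  k1 = f(0.000000, 2.290000) = -2.725100
  k2 = f(0.250000, 1.608725) = -1.846883
  w ← 2.290000 + 0.5·(-1.846883) = 1.366559
t=0.500000, w=1.366559:
  k1 = f(0.500000, 1.366559) = -1.356205
  k2 = f(0.750000, 1.027507) = -0.615234
  w ← 1.366559 + 0.5·(-0.615234) = 1.058942
t=1.000000, w=1.058942:
  k1 = f(1.000000, 1.058942) = -0.180141
  k2 = f(1.250000, 1.013907) = 0.480951
  w ← 1.058942 + 0.5·0.480951 = 1.299417
w(1.5) ≈ 1.2994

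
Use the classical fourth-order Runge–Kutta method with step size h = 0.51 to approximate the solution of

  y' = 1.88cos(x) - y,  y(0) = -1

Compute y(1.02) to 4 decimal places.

0.5921

RK4: k1 = f(x_n, y_n); k2 = f(x_n + h/2, y_n + (h/2)·k1); k3 = f(x_n + h/2, y_n + (h/2)·k2); k4 = f(x_n + h, y_n + h·k3); y_{n+1} = y_n + (h/6)·(k1 + 2k2 + 2k3 + k4).
x=0.000000, y=-1.000000:
  k1 = f(0.000000, -1.000000) = 2.880000
  k2 = f(0.255000, -0.265600) = 2.084807
  k3 = f(0.255000, -0.468374) = 2.287581
  k4 = f(0.510000, 0.166666) = 1.474093
  y ← -1.000000 + (0.51/6)·(k1 + 2k2 + 2k3 + k4) = 0.113404
x=0.510000, y=0.113404:
  k1 = f(0.510000, 0.113404) = 1.527356
  k2 = f(0.765000, 0.502880) = 0.853319
  k3 = f(0.765000, 0.331000) = 1.025199
  k4 = f(1.020000, 0.636255) = 0.347673
  y ← 0.113404 + (0.51/6)·(k1 + 2k2 + 2k3 + k4) = 0.592129
y(1.02) ≈ 0.5921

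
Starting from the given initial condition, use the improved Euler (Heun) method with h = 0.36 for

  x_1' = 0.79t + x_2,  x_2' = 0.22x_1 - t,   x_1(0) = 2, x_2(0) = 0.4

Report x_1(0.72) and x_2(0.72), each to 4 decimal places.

2.5654, 0.4922

Heun on (x_1,x_2): k1 = f(t_n, state_n); k2 = f(t_n + h, state_n + h·k1); state_{n+1} = state_n + (h/2)·(k1 + k2).
0.000000: (2.000000, 0.400000)
  k1 = (0.400000, 0.440000)
  predictor → (2.144000, 0.558400)
  k2 = (0.842800, 0.111680)
  → (2.223704, 0.499302)
0.360000: (2.223704, 0.499302)
  k1 = (0.783702, 0.129215)
  predictor → (2.505837, 0.545820)
  k2 = (1.114620, -0.168716)
  → (2.565402, 0.492192)
(x_1(0.72), x_2(0.72)) ≈ (2.5654, 0.4922)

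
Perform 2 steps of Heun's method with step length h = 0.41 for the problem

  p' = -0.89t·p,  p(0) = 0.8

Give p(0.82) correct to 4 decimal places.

0.5906

Heun: k1 = f(t_n, p_n); k2 = f(t_n + h, p_n + h·k1); p_{n+1} = p_n + (h/2)·(k1 + k2).
t=0.000000, p=0.800000:
  k1 = f(0.000000, 0.800000) = 0.000000
  k2 = f(0.410000, 0.800000) = -0.291920
  p ← 0.800000 + (0.41/2)·(0.000000 + (-0.291920)) = 0.740156
t=0.410000, p=0.740156:
  k1 = f(0.410000, 0.740156) = -0.270083
  k2 = f(0.820000, 0.629422) = -0.459352
  p ← 0.740156 + (0.41/2)·(-0.270083 + (-0.459352)) = 0.590622
p(0.82) ≈ 0.5906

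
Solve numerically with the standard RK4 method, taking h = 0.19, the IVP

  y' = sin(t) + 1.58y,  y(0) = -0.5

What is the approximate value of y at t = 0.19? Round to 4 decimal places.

RK4: k1 = f(t_n, y_n); k2 = f(t_n + h/2, y_n + (h/2)·k1); k3 = f(t_n + h/2, y_n + (h/2)·k2); k4 = f(t_n + h, y_n + h·k3); y_{n+1} = y_n + (h/6)·(k1 + 2k2 + 2k3 + k4).
t=0.000000, y=-0.500000:
  k1 = f(0.000000, -0.500000) = -0.790000
  k2 = f(0.095000, -0.575050) = -0.813722
  k3 = f(0.095000, -0.577304) = -0.817282
  k4 = f(0.190000, -0.655284) = -0.846489
  y ← -0.500000 + (0.19/6)·(k1 + 2k2 + 2k3 + k4) = -0.655119
y(0.19) ≈ -0.6551

-0.6551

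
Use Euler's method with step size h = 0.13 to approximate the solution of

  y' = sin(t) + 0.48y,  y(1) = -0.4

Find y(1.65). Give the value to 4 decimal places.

0.1444

Euler: y_{n+1} = y_n + h·f(t_n, y_n).
t=1.000000, y=-0.400000: f=0.649471 → y ← -0.400000 + 0.13·0.649471 = -0.315569
t=1.130000, y=-0.315569: f=0.752939 → y ← -0.315569 + 0.13·0.752939 = -0.217687
t=1.260000, y=-0.217687: f=0.847601 → y ← -0.217687 + 0.13·0.847601 = -0.107499
t=1.390000, y=-0.107499: f=0.932101 → y ← -0.107499 + 0.13·0.932101 = 0.013675
t=1.520000, y=0.013675: f=1.005274 → y ← 0.013675 + 0.13·1.005274 = 0.144360
y(1.65) ≈ 0.1444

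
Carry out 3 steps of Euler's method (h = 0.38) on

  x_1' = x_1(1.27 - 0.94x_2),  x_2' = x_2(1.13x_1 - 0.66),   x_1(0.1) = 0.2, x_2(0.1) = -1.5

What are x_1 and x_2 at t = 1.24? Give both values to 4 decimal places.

1.4767, -1.2524

Euler on (x_1,x_2): x_1_{n+1} = x_1_n + h·x_1', x_2_{n+1} = x_2_n + h·x_2'.
0.100000: (0.200000, -1.500000); f=(0.536000, 0.651000) → (0.403680, -1.252620)
0.480000: (0.403680, -1.252620); f=(0.987992, 0.255336) → (0.779117, -1.155592)
0.860000: (0.779117, -1.155592); f=(1.835799, -0.254695) → (1.476721, -1.252376)
(x_1(1.24), x_2(1.24)) ≈ (1.4767, -1.2524)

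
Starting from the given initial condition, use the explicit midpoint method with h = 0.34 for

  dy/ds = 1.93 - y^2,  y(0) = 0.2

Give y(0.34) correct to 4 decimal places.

Midpoint: k1 = f(s_n, y_n); k2 = f(s_n + h/2, y_n + (h/2)·k1); y_{n+1} = y_n + h·k2.
s=0.000000, y=0.200000:
  k1 = f(0.000000, 0.200000) = 1.890000
  k2 = f(0.170000, 0.521300) = 1.658246
  y ← 0.200000 + 0.34·1.658246 = 0.763804
y(0.34) ≈ 0.7638

0.7638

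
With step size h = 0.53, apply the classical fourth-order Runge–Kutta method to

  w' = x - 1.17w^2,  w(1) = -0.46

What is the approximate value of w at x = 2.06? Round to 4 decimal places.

RK4: k1 = f(x_n, w_n); k2 = f(x_n + h/2, w_n + (h/2)·k1); k3 = f(x_n + h/2, w_n + (h/2)·k2); k4 = f(x_n + h, w_n + h·k3); w_{n+1} = w_n + (h/6)·(k1 + 2k2 + 2k3 + k4).
x=1.000000, w=-0.460000:
  k1 = f(1.000000, -0.460000) = 0.752428
  k2 = f(1.265000, -0.260607) = 1.185539
  k3 = f(1.265000, -0.145832) = 1.240118
  k4 = f(1.530000, 0.197262) = 1.484472
  w ← -0.460000 + (0.53/6)·(k1 + 2k2 + 2k3 + k4) = 0.166125
x=1.530000, w=0.166125:
  k1 = f(1.530000, 0.166125) = 1.497711
  k2 = f(1.795000, 0.563019) = 1.424122
  k3 = f(1.795000, 0.543518) = 1.449369
  k4 = f(2.060000, 0.934291) = 1.038708
  w ← 0.166125 + (0.53/6)·(k1 + 2k2 + 2k3 + k4) = 0.897826
w(2.06) ≈ 0.8978

0.8978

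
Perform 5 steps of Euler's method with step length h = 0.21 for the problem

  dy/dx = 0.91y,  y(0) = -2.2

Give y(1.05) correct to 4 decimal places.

Euler: y_{n+1} = y_n + h·f(x_n, y_n).
x=0.000000, y=-2.200000: f=-2.002000 → y ← -2.200000 + 0.21·(-2.002000) = -2.620420
x=0.210000, y=-2.620420: f=-2.384582 → y ← -2.620420 + 0.21·(-2.384582) = -3.121182
x=0.420000, y=-3.121182: f=-2.840276 → y ← -3.121182 + 0.21·(-2.840276) = -3.717640
x=0.630000, y=-3.717640: f=-3.383053 → y ← -3.717640 + 0.21·(-3.383053) = -4.428081
x=0.840000, y=-4.428081: f=-4.029554 → y ← -4.428081 + 0.21·(-4.029554) = -5.274288
y(1.05) ≈ -5.2743

-5.2743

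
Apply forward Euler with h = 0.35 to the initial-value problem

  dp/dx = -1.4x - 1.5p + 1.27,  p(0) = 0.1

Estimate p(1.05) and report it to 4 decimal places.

Euler: p_{n+1} = p_n + h·f(x_n, p_n).
x=0.000000, p=0.100000: f=1.120000 → p ← 0.100000 + 0.35·1.120000 = 0.492000
x=0.350000, p=0.492000: f=0.042000 → p ← 0.492000 + 0.35·0.042000 = 0.506700
x=0.700000, p=0.506700: f=-0.470050 → p ← 0.506700 + 0.35·(-0.470050) = 0.342183
p(1.05) ≈ 0.3422

0.3422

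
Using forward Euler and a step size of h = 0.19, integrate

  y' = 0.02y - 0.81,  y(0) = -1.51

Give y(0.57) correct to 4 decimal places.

Euler: y_{n+1} = y_n + h·f(t_n, y_n).
t=0.000000, y=-1.510000: f=-0.840200 → y ← -1.510000 + 0.19·(-0.840200) = -1.669638
t=0.190000, y=-1.669638: f=-0.843393 → y ← -1.669638 + 0.19·(-0.843393) = -1.829883
t=0.380000, y=-1.829883: f=-0.846598 → y ← -1.829883 + 0.19·(-0.846598) = -1.990736
y(0.57) ≈ -1.9907

-1.9907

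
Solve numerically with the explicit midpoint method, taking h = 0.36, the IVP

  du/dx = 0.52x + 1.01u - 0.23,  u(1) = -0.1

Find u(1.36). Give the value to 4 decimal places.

0.0141

Midpoint: k1 = f(x_n, u_n); k2 = f(x_n + h/2, u_n + (h/2)·k1); u_{n+1} = u_n + h·k2.
x=1.000000, u=-0.100000:
  k1 = f(1.000000, -0.100000) = 0.189000
  k2 = f(1.180000, -0.065980) = 0.316960
  u ← -0.100000 + 0.36·0.316960 = 0.014106
u(1.36) ≈ 0.0141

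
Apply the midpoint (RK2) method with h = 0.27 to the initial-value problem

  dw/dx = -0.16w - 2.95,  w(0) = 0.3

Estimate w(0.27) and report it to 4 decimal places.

-0.4920

Midpoint: k1 = f(x_n, w_n); k2 = f(x_n + h/2, w_n + (h/2)·k1); w_{n+1} = w_n + h·k2.
x=0.000000, w=0.300000:
  k1 = f(0.000000, 0.300000) = -2.998000
  k2 = f(0.135000, -0.104730) = -2.933243
  w ← 0.300000 + 0.27·(-2.933243) = -0.491976
w(0.27) ≈ -0.4920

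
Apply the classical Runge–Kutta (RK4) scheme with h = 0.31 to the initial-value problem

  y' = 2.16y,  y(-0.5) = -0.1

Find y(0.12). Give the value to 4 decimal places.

-0.3811

RK4: k1 = f(x_n, y_n); k2 = f(x_n + h/2, y_n + (h/2)·k1); k3 = f(x_n + h/2, y_n + (h/2)·k2); k4 = f(x_n + h, y_n + h·k3); y_{n+1} = y_n + (h/6)·(k1 + 2k2 + 2k3 + k4).
x=-0.500000, y=-0.100000:
  k1 = f(-0.500000, -0.100000) = -0.216000
  k2 = f(-0.345000, -0.133480) = -0.288317
  k3 = f(-0.345000, -0.144689) = -0.312528
  k4 = f(-0.190000, -0.196884) = -0.425269
  y ← -0.100000 + (0.31/6)·(k1 + 2k2 + 2k3 + k4) = -0.195220
x=-0.190000, y=-0.195220:
  k1 = f(-0.190000, -0.195220) = -0.421674
  k2 = f(-0.035000, -0.260579) = -0.562851
  k3 = f(-0.035000, -0.282461) = -0.610117
  k4 = f(0.120000, -0.384356) = -0.830208
  y ← -0.195220 + (0.31/6)·(k1 + 2k2 + 2k3 + k4) = -0.381107
y(0.12) ≈ -0.3811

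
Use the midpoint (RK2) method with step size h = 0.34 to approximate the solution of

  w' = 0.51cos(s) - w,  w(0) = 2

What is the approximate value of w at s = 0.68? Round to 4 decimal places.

Midpoint: k1 = f(s_n, w_n); k2 = f(s_n + h/2, w_n + (h/2)·k1); w_{n+1} = w_n + h·k2.
s=0.000000, w=2.000000:
  k1 = f(0.000000, 2.000000) = -1.490000
  k2 = f(0.170000, 1.746700) = -1.244052
  w ← 2.000000 + 0.34·(-1.244052) = 1.577022
s=0.340000, w=1.577022:
  k1 = f(0.340000, 1.577022) = -1.096218
  k2 = f(0.510000, 1.390665) = -0.945566
  w ← 1.577022 + 0.34·(-0.945566) = 1.255530
w(0.68) ≈ 1.2555

1.2555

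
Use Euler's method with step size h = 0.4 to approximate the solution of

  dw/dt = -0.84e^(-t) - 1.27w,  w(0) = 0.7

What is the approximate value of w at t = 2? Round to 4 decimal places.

Euler: w_{n+1} = w_n + h·f(t_n, w_n).
t=0.000000, w=0.700000: f=-1.729000 → w ← 0.700000 + 0.4·(-1.729000) = 0.008400
t=0.400000, w=0.008400: f=-0.573737 → w ← 0.008400 + 0.4·(-0.573737) = -0.221095
t=0.800000, w=-0.221095: f=-0.096646 → w ← -0.221095 + 0.4·(-0.096646) = -0.259753
t=1.200000, w=-0.259753: f=0.076883 → w ← -0.259753 + 0.4·0.076883 = -0.229000
t=1.600000, w=-0.229000: f=0.121237 → w ← -0.229000 + 0.4·0.121237 = -0.180505
w(2) ≈ -0.1805

-0.1805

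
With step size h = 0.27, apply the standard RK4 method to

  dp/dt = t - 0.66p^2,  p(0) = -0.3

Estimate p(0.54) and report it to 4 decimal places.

-0.1799

RK4: k1 = f(t_n, p_n); k2 = f(t_n + h/2, p_n + (h/2)·k1); k3 = f(t_n + h/2, p_n + (h/2)·k2); k4 = f(t_n + h, p_n + h·k3); p_{n+1} = p_n + (h/6)·(k1 + 2k2 + 2k3 + k4).
t=0.000000, p=-0.300000:
  k1 = f(0.000000, -0.300000) = -0.059400
  k2 = f(0.135000, -0.308019) = 0.072382
  k3 = f(0.135000, -0.290228) = 0.079407
  k4 = f(0.270000, -0.278560) = 0.218787
  p ← -0.300000 + (0.27/6)·(k1 + 2k2 + 2k3 + k4) = -0.279167
t=0.270000, p=-0.279167:
  k1 = f(0.270000, -0.279167) = 0.218564
  k2 = f(0.405000, -0.249661) = 0.363862
  k3 = f(0.405000, -0.230045) = 0.370072
  k4 = f(0.540000, -0.179247) = 0.518795
  p ← -0.279167 + (0.27/6)·(k1 + 2k2 + 2k3 + k4) = -0.179931
p(0.54) ≈ -0.1799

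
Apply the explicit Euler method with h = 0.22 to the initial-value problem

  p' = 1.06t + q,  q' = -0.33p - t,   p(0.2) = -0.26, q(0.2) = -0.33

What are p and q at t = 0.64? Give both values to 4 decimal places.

Euler on (p,q): p_{n+1} = p_n + h·p', q_{n+1} = q_n + h·q'.
0.200000: (-0.260000, -0.330000); f=(-0.118000, -0.114200) → (-0.285960, -0.355124)
0.420000: (-0.285960, -0.355124); f=(0.090076, -0.325633) → (-0.266143, -0.426763)
(p(0.64), q(0.64)) ≈ (-0.2661, -0.4268)

-0.2661, -0.4268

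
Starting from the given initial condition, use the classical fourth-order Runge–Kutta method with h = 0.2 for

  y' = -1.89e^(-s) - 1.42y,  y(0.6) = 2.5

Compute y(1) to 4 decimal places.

1.1607

RK4: k1 = f(s_n, y_n); k2 = f(s_n + h/2, y_n + (h/2)·k1); k3 = f(s_n + h/2, y_n + (h/2)·k2); k4 = f(s_n + h, y_n + h·k3); y_{n+1} = y_n + (h/6)·(k1 + 2k2 + 2k3 + k4).
s=0.600000, y=2.500000:
  k1 = f(0.600000, 2.500000) = -4.587254
  k2 = f(0.700000, 2.041275) = -3.837156
  k3 = f(0.700000, 2.116284) = -3.943670
  k4 = f(0.800000, 1.711266) = -3.279229
  y ← 2.500000 + (0.2/6)·(k1 + 2k2 + 2k3 + k4) = 1.719062
s=0.800000, y=1.719062:
  k1 = f(0.800000, 1.719062) = -3.290300
  k2 = f(0.900000, 1.390032) = -2.742262
  k3 = f(0.900000, 1.444836) = -2.820084
  k4 = f(1.000000, 1.155045) = -2.335457
  y ← 1.719062 + (0.2/6)·(k1 + 2k2 + 2k3 + k4) = 1.160714
y(1) ≈ 1.1607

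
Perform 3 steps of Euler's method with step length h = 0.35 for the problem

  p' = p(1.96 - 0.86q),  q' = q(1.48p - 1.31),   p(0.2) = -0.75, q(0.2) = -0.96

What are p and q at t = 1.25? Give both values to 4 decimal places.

Euler on (p,q): p_{n+1} = p_n + h·p', q_{n+1} = q_n + h·q'.
0.200000: (-0.750000, -0.960000); f=(-2.089200, 2.323200) → (-1.481220, -0.146880)
0.550000: (-1.481220, -0.146880); f=(-3.090294, 0.514404) → (-2.562823, 0.033161)
0.900000: (-2.562823, 0.033161); f=(-4.950044, -0.169222) → (-4.295338, -0.026066)
(p(1.25), q(1.25)) ≈ (-4.2953, -0.0261)

-4.2953, -0.0261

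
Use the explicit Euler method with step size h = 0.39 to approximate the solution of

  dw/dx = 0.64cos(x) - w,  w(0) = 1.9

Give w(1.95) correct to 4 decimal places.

Euler: w_{n+1} = w_n + h·f(x_n, w_n).
x=0.000000, w=1.900000: f=-1.260000 → w ← 1.900000 + 0.39·(-1.260000) = 1.408600
x=0.390000, w=1.408600: f=-0.816658 → w ← 1.408600 + 0.39·(-0.816658) = 1.090103
x=0.780000, w=1.090103: f=-0.635119 → w ← 1.090103 + 0.39·(-0.635119) = 0.842407
x=1.170000, w=0.842407: f=-0.592710 → w ← 0.842407 + 0.39·(-0.592710) = 0.611250
x=1.560000, w=0.611250: f=-0.604341 → w ← 0.611250 + 0.39·(-0.604341) = 0.375557
w(1.95) ≈ 0.3756

0.3756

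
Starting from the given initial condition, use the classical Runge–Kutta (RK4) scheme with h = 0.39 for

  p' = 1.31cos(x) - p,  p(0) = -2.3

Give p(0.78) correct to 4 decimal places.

-0.4287

RK4: k1 = f(x_n, p_n); k2 = f(x_n + h/2, p_n + (h/2)·k1); k3 = f(x_n + h/2, p_n + (h/2)·k2); k4 = f(x_n + h, p_n + h·k3); p_{n+1} = p_n + (h/6)·(k1 + 2k2 + 2k3 + k4).
x=0.000000, p=-2.300000:
  k1 = f(0.000000, -2.300000) = 3.610000
  k2 = f(0.195000, -1.596050) = 2.881222
  k3 = f(0.195000, -1.738162) = 3.023334
  k4 = f(0.390000, -1.120900) = 2.332531
  p ← -2.300000 + (0.39/6)·(k1 + 2k2 + 2k3 + k4) = -1.146143
x=0.390000, p=-1.146143:
  k1 = f(0.390000, -1.146143) = 2.357774
  k2 = f(0.585000, -0.686377) = 1.778540
  k3 = f(0.585000, -0.799328) = 1.891491
  k4 = f(0.780000, -0.408462) = 1.339759
  p ← -1.146143 + (0.39/6)·(k1 + 2k2 + 2k3 + k4) = -0.428700
p(0.78) ≈ -0.4287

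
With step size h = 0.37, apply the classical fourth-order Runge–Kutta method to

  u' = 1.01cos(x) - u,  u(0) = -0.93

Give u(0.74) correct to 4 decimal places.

0.0286

RK4: k1 = f(x_n, u_n); k2 = f(x_n + h/2, u_n + (h/2)·k1); k3 = f(x_n + h/2, u_n + (h/2)·k2); k4 = f(x_n + h, u_n + h·k3); u_{n+1} = u_n + (h/6)·(k1 + 2k2 + 2k3 + k4).
x=0.000000, u=-0.930000:
  k1 = f(0.000000, -0.930000) = 1.940000
  k2 = f(0.185000, -0.571100) = 1.563866
  k3 = f(0.185000, -0.640685) = 1.633450
  k4 = f(0.370000, -0.325623) = 1.267274
  u ← -0.930000 + (0.37/6)·(k1 + 2k2 + 2k3 + k4) = -0.337882
x=0.370000, u=-0.337882:
  k1 = f(0.370000, -0.337882) = 1.279533
  k2 = f(0.555000, -0.101169) = 0.959568
  k3 = f(0.555000, -0.160362) = 1.018762
  k4 = f(0.740000, 0.039059) = 0.706794
  u ← -0.337882 + (0.37/6)·(k1 + 2k2 + 2k3 + k4) = 0.028602
u(0.74) ≈ 0.0286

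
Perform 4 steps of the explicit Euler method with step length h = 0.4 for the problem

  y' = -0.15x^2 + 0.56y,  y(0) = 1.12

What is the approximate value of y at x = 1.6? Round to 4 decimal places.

2.3661

Euler: y_{n+1} = y_n + h·f(x_n, y_n).
x=0.000000, y=1.120000: f=0.627200 → y ← 1.120000 + 0.4·0.627200 = 1.370880
x=0.400000, y=1.370880: f=0.743693 → y ← 1.370880 + 0.4·0.743693 = 1.668357
x=0.800000, y=1.668357: f=0.838280 → y ← 1.668357 + 0.4·0.838280 = 2.003669
x=1.200000, y=2.003669: f=0.906055 → y ← 2.003669 + 0.4·0.906055 = 2.366091
y(1.6) ≈ 2.3661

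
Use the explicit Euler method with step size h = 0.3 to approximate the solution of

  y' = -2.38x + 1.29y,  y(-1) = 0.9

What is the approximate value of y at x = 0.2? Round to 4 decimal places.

6.6650

Euler: y_{n+1} = y_n + h·f(x_n, y_n).
x=-1.000000, y=0.900000: f=3.541000 → y ← 0.900000 + 0.3·3.541000 = 1.962300
x=-0.700000, y=1.962300: f=4.197367 → y ← 1.962300 + 0.3·4.197367 = 3.221510
x=-0.400000, y=3.221510: f=5.107748 → y ← 3.221510 + 0.3·5.107748 = 4.753835
x=-0.100000, y=4.753835: f=6.370447 → y ← 4.753835 + 0.3·6.370447 = 6.664968
y(0.2) ≈ 6.6650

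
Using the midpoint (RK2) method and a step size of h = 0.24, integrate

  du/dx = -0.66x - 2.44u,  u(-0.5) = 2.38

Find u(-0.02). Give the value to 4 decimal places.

0.8487

Midpoint: k1 = f(x_n, u_n); k2 = f(x_n + h/2, u_n + (h/2)·k1); u_{n+1} = u_n + h·k2.
x=-0.500000, u=2.380000:
  k1 = f(-0.500000, 2.380000) = -5.477200
  k2 = f(-0.380000, 1.722736) = -3.952676
  u ← 2.380000 + 0.24·(-3.952676) = 1.431358
x=-0.260000, u=1.431358:
  k1 = f(-0.260000, 1.431358) = -3.320913
  k2 = f(-0.140000, 1.032848) = -2.427750
  u ← 1.431358 + 0.24·(-2.427750) = 0.848698
u(-0.02) ≈ 0.8487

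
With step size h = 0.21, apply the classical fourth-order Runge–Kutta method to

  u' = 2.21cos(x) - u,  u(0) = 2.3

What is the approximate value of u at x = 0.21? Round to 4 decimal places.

RK4: k1 = f(x_n, u_n); k2 = f(x_n + h/2, u_n + (h/2)·k1); k3 = f(x_n + h/2, u_n + (h/2)·k2); k4 = f(x_n + h, u_n + h·k3); u_{n+1} = u_n + (h/6)·(k1 + 2k2 + 2k3 + k4).
x=0.000000, u=2.300000:
  k1 = f(0.000000, 2.300000) = -0.090000
  k2 = f(0.105000, 2.290550) = -0.092721
  k3 = f(0.105000, 2.290264) = -0.092436
  k4 = f(0.210000, 2.280589) = -0.119140
  u ← 2.300000 + (0.21/6)·(k1 + 2k2 + 2k3 + k4) = 2.279719
u(0.21) ≈ 2.2797

2.2797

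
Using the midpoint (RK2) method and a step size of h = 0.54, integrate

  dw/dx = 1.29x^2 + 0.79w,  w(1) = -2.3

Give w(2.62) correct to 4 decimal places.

3.3789

Midpoint: k1 = f(x_n, w_n); k2 = f(x_n + h/2, w_n + (h/2)·k1); w_{n+1} = w_n + h·k2.
x=1.000000, w=-2.300000:
  k1 = f(1.000000, -2.300000) = -0.527000
  k2 = f(1.270000, -2.442290) = 0.151232
  w ← -2.300000 + 0.54·0.151232 = -2.218335
x=1.540000, w=-2.218335:
  k1 = f(1.540000, -2.218335) = 1.306880
  k2 = f(1.810000, -1.865477) = 2.752442
  w ← -2.218335 + 0.54·2.752442 = -0.732016
x=2.080000, w=-0.732016:
  k1 = f(2.080000, -0.732016) = 5.002763
  k2 = f(2.350000, 0.618730) = 7.612822
  w ← -0.732016 + 0.54·7.612822 = 3.378908
w(2.62) ≈ 3.3789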